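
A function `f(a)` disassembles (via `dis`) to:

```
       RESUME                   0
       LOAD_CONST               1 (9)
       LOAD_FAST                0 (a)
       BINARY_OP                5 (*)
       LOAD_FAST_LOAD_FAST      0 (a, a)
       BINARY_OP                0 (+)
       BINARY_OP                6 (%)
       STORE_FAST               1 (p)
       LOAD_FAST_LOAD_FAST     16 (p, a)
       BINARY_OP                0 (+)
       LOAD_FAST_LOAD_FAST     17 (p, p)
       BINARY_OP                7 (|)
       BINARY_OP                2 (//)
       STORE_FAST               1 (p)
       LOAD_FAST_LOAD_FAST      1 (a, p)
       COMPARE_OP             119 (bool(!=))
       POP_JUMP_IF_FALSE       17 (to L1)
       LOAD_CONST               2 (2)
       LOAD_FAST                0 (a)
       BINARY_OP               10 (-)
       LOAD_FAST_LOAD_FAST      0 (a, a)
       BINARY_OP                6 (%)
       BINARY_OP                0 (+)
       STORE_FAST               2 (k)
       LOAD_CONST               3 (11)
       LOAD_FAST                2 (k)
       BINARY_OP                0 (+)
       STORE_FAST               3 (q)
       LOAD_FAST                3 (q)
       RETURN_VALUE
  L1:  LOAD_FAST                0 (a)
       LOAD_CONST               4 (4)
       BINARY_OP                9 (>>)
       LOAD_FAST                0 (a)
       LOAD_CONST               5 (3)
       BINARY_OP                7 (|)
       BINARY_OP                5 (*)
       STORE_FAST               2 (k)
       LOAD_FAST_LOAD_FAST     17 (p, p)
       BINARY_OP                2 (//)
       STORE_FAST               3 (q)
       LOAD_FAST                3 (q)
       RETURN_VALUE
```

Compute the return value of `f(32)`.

LOAD_CONST → push 9. Stack: [9]
LOAD_FAST a → push 32. Stack: [9, 32]
BINARY_OP * → 9 * 32 = 288. Stack: [288]
LOAD_FAST_LOAD_FAST a,a → push 32,32. Stack: [288, 32, 32]
BINARY_OP + → 32 + 32 = 64. Stack: [288, 64]
BINARY_OP % → 288 % 64 = 32. Stack: [32]
STORE_FAST p → p=32. Stack: []
LOAD_FAST_LOAD_FAST p,a → push 32,32. Stack: [32, 32]
BINARY_OP + → 32 + 32 = 64. Stack: [64]
LOAD_FAST_LOAD_FAST p,p → push 32,32. Stack: [64, 32, 32]
BINARY_OP | → 32 | 32 = 32. Stack: [64, 32]
BINARY_OP // → 64 // 32 = 2. Stack: [2]
STORE_FAST p → p=2. Stack: []
LOAD_FAST_LOAD_FAST a,p → push 32,2. Stack: [32, 2]
COMPARE_OP bool(!=) → 32 vs 2 = True. Stack: [True]
POP_JUMP_IF_FALSE → pop True; no jump. Stack: []
LOAD_CONST → push 2. Stack: [2]
LOAD_FAST a → push 32. Stack: [2, 32]
BINARY_OP - → 2 - 32 = -30. Stack: [-30]
LOAD_FAST_LOAD_FAST a,a → push 32,32. Stack: [-30, 32, 32]
BINARY_OP % → 32 % 32 = 0. Stack: [-30, 0]
BINARY_OP + → -30 + 0 = -30. Stack: [-30]
STORE_FAST k → k=-30. Stack: []
LOAD_CONST → push 11. Stack: [11]
LOAD_FAST k → push -30. Stack: [11, -30]
BINARY_OP + → 11 + -30 = -19. Stack: [-19]
STORE_FAST q → q=-19. Stack: []
LOAD_FAST q → push -19. Stack: [-19]
RETURN_VALUE → return -19.

-19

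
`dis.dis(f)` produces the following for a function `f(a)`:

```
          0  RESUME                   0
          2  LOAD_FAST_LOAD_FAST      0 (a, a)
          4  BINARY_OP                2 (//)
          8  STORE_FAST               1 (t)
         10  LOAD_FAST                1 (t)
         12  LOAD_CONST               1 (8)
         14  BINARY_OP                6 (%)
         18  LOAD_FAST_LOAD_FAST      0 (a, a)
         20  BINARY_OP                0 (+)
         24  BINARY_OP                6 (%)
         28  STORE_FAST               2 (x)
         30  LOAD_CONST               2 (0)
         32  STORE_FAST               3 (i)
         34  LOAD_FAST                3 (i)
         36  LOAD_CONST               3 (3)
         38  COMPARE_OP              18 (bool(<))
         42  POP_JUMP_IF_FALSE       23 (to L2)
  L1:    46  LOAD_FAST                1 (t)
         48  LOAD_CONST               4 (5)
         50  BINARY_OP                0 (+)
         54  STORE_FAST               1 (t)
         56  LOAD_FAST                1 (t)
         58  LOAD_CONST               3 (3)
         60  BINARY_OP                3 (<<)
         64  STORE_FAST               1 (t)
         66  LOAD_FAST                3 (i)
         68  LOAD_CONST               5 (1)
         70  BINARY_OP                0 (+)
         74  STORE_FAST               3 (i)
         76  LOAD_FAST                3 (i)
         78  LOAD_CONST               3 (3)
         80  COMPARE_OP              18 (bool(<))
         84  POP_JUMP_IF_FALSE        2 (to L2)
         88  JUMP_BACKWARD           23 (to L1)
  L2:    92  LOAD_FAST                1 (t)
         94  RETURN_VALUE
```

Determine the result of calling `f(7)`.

LOAD_FAST_LOAD_FAST a,a → push 7,7. Stack: [7, 7]
BINARY_OP // → 7 // 7 = 1. Stack: [1]
STORE_FAST t → t=1. Stack: []
LOAD_FAST t → push 1. Stack: [1]
LOAD_CONST → push 8. Stack: [1, 8]
BINARY_OP % → 1 % 8 = 1. Stack: [1]
LOAD_FAST_LOAD_FAST a,a → push 7,7. Stack: [1, 7, 7]
BINARY_OP + → 7 + 7 = 14. Stack: [1, 14]
BINARY_OP % → 1 % 14 = 1. Stack: [1]
STORE_FAST x → x=1. Stack: []
LOAD_CONST → push 0. Stack: [0]
STORE_FAST i → i=0. Stack: []
LOAD_FAST i → push 0. Stack: [0]
LOAD_CONST → push 3. Stack: [0, 3]
COMPARE_OP bool(<) → 0 vs 3 = True. Stack: [True]
POP_JUMP_IF_FALSE → pop True; no jump. Stack: []
LOAD_FAST t → push 1. Stack: [1]
LOAD_CONST → push 5. Stack: [1, 5]
BINARY_OP + → 1 + 5 = 6. Stack: [6]
STORE_FAST t → t=6. Stack: []
LOAD_FAST t → push 6. Stack: [6]
LOAD_CONST → push 3. Stack: [6, 3]
BINARY_OP << → 6 << 3 = 48. Stack: [48]
STORE_FAST t → t=48. Stack: []
LOAD_FAST i → push 0. Stack: [0]
LOAD_CONST → push 1. Stack: [0, 1]
BINARY_OP + → 0 + 1 = 1. Stack: [1]
STORE_FAST i → i=1. Stack: []
LOAD_FAST i → push 1. Stack: [1]
LOAD_CONST → push 3. Stack: [1, 3]
COMPARE_OP bool(<) → 1 vs 3 = True. Stack: [True]
POP_JUMP_IF_FALSE → pop True; no jump. Stack: []
LOAD_FAST t → push 48. Stack: [48]
LOAD_CONST → push 5. Stack: [48, 5]
BINARY_OP + → 48 + 5 = 53. Stack: [53]
STORE_FAST t → t=53. Stack: []
LOAD_FAST t → push 53. Stack: [53]
LOAD_CONST → push 3. Stack: [53, 3]
BINARY_OP << → 53 << 3 = 424. Stack: [424]
STORE_FAST t → t=424. Stack: []
LOAD_FAST i → push 1. Stack: [1]
LOAD_CONST → push 1. Stack: [1, 1]
BINARY_OP + → 1 + 1 = 2. Stack: [2]
STORE_FAST i → i=2. Stack: []
LOAD_FAST i → push 2. Stack: [2]
LOAD_CONST → push 3. Stack: [2, 3]
COMPARE_OP bool(<) → 2 vs 3 = True. Stack: [True]
POP_JUMP_IF_FALSE → pop True; no jump. Stack: []
LOAD_FAST t → push 424. Stack: [424]
LOAD_CONST → push 5. Stack: [424, 5]
BINARY_OP + → 424 + 5 = 429. Stack: [429]
STORE_FAST t → t=429. Stack: []
LOAD_FAST t → push 429. Stack: [429]
LOAD_CONST → push 3. Stack: [429, 3]
BINARY_OP << → 429 << 3 = 3432. Stack: [3432]
STORE_FAST t → t=3432. Stack: []
LOAD_FAST i → push 2. Stack: [2]
LOAD_CONST → push 1. Stack: [2, 1]
BINARY_OP + → 2 + 1 = 3. Stack: [3]
STORE_FAST i → i=3. Stack: []
LOAD_FAST i → push 3. Stack: [3]
LOAD_CONST → push 3. Stack: [3, 3]
COMPARE_OP bool(<) → 3 vs 3 = False. Stack: [False]
POP_JUMP_IF_FALSE → pop False; jump. Stack: []
LOAD_FAST t → push 3432. Stack: [3432]
RETURN_VALUE → return 3432.

3432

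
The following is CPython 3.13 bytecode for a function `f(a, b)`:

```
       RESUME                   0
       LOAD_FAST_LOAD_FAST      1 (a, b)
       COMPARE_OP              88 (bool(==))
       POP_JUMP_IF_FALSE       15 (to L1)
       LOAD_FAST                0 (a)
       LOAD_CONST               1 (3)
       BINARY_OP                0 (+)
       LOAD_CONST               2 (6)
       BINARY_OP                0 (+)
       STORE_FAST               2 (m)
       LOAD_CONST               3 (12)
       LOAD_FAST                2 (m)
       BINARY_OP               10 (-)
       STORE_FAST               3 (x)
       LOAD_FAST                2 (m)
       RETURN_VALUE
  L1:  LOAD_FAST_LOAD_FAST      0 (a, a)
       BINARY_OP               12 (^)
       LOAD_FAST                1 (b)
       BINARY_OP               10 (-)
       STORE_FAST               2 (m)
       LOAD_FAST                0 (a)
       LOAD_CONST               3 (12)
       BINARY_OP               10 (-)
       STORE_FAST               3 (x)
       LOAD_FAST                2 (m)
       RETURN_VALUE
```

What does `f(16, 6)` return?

LOAD_FAST_LOAD_FAST a,b → push 16,6. Stack: [16, 6]
COMPARE_OP bool(==) → 16 vs 6 = False. Stack: [False]
POP_JUMP_IF_FALSE → pop False; jump. Stack: []
LOAD_FAST_LOAD_FAST a,a → push 16,16. Stack: [16, 16]
BINARY_OP ^ → 16 ^ 16 = 0. Stack: [0]
LOAD_FAST b → push 6. Stack: [0, 6]
BINARY_OP - → 0 - 6 = -6. Stack: [-6]
STORE_FAST m → m=-6. Stack: []
LOAD_FAST a → push 16. Stack: [16]
LOAD_CONST → push 12. Stack: [16, 12]
BINARY_OP - → 16 - 12 = 4. Stack: [4]
STORE_FAST x → x=4. Stack: []
LOAD_FAST m → push -6. Stack: [-6]
RETURN_VALUE → return -6.

-6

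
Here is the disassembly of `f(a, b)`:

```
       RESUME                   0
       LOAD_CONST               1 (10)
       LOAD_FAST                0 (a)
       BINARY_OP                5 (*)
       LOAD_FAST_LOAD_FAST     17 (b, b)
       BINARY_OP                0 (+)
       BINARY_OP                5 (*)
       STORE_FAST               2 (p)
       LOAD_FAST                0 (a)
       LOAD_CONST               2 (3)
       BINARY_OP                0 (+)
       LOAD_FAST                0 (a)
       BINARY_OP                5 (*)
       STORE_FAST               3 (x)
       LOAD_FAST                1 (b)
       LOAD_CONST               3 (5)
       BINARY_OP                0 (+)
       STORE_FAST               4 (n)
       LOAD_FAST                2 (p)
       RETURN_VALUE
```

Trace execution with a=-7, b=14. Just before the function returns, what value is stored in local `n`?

LOAD_CONST → push 10. Stack: [10]
LOAD_FAST a → push -7. Stack: [10, -7]
BINARY_OP * → 10 * -7 = -70. Stack: [-70]
LOAD_FAST_LOAD_FAST b,b → push 14,14. Stack: [-70, 14, 14]
BINARY_OP + → 14 + 14 = 28. Stack: [-70, 28]
BINARY_OP * → -70 * 28 = -1960. Stack: [-1960]
STORE_FAST p → p=-1960. Stack: []
LOAD_FAST a → push -7. Stack: [-7]
LOAD_CONST → push 3. Stack: [-7, 3]
BINARY_OP + → -7 + 3 = -4. Stack: [-4]
LOAD_FAST a → push -7. Stack: [-4, -7]
BINARY_OP * → -4 * -7 = 28. Stack: [28]
STORE_FAST x → x=28. Stack: []
LOAD_FAST b → push 14. Stack: [14]
LOAD_CONST → push 5. Stack: [14, 5]
BINARY_OP + → 14 + 5 = 19. Stack: [19]
STORE_FAST n → n=19. Stack: []
LOAD_FAST p → push -1960. Stack: [-1960]
RETURN_VALUE → return -1960.

19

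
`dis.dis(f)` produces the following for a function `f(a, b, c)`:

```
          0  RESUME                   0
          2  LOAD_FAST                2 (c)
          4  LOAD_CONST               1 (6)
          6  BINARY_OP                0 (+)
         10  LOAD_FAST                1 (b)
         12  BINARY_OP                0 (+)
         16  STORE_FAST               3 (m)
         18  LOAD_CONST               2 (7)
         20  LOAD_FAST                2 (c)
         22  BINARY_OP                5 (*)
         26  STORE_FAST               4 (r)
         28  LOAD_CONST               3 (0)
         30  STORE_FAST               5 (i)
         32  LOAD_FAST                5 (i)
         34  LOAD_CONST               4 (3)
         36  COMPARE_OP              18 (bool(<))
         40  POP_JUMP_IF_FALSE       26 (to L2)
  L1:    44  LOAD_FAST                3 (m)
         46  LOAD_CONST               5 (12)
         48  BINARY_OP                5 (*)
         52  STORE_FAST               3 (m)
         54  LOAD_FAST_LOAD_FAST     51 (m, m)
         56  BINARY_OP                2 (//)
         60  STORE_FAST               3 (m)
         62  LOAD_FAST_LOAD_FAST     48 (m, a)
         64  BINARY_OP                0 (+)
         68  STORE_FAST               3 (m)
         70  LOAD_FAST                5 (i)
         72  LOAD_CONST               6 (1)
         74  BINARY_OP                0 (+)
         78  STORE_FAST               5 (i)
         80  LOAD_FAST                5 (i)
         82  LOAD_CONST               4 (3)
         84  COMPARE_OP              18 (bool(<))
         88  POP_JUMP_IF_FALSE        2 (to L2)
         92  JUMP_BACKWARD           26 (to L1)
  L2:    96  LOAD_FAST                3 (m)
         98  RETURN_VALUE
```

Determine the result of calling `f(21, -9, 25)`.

22

LOAD_FAST c → push 25
LOAD_CONST → push 6
BINARY_OP + → 25 + 6 = 31
LOAD_FAST b → push -9
BINARY_OP + → 31 + -9 = 22
STORE_FAST m → m=22
LOAD_CONST → push 7
LOAD_FAST c → push 25
BINARY_OP * → 7 * 25 = 175
STORE_FAST r → r=175
LOAD_CONST → push 0
STORE_FAST i → i=0
LOAD_FAST i → push 0
LOAD_CONST → push 3
COMPARE_OP bool(<) → 0 vs 3 = True
POP_JUMP_IF_FALSE → pop True; no jump
LOAD_FAST m → push 22
LOAD_CONST → push 12
BINARY_OP * → 22 * 12 = 264
STORE_FAST m → m=264
LOAD_FAST_LOAD_FAST m,m → push 264,264
BINARY_OP // → 264 // 264 = 1
STORE_FAST m → m=1
LOAD_FAST_LOAD_FAST m,a → push 1,21
BINARY_OP + → 1 + 21 = 22
STORE_FAST m → m=22
LOAD_FAST i → push 0
LOAD_CONST → push 1
BINARY_OP + → 0 + 1 = 1
STORE_FAST i → i=1
LOAD_FAST i → push 1
LOAD_CONST → push 3
COMPARE_OP bool(<) → 1 vs 3 = True
POP_JUMP_IF_FALSE → pop True; no jump
LOAD_FAST m → push 22
LOAD_CONST → push 12
BINARY_OP * → 22 * 12 = 264
STORE_FAST m → m=264
LOAD_FAST_LOAD_FAST m,m → push 264,264
BINARY_OP // → 264 // 264 = 1
STORE_FAST m → m=1
LOAD_FAST_LOAD_FAST m,a → push 1,21
BINARY_OP + → 1 + 21 = 22
STORE_FAST m → m=22
LOAD_FAST i → push 1
LOAD_CONST → push 1
BINARY_OP + → 1 + 1 = 2
STORE_FAST i → i=2
LOAD_FAST i → push 2
LOAD_CONST → push 3
COMPARE_OP bool(<) → 2 vs 3 = True
POP_JUMP_IF_FALSE → pop True; no jump
LOAD_FAST m → push 22
LOAD_CONST → push 12
BINARY_OP * → 22 * 12 = 264
STORE_FAST m → m=264
LOAD_FAST_LOAD_FAST m,m → push 264,264
BINARY_OP // → 264 // 264 = 1
STORE_FAST m → m=1
LOAD_FAST_LOAD_FAST m,a → push 1,21
BINARY_OP + → 1 + 21 = 22
STORE_FAST m → m=22
LOAD_FAST i → push 2
LOAD_CONST → push 1
BINARY_OP + → 2 + 1 = 3
STORE_FAST i → i=3
LOAD_FAST i → push 3
LOAD_CONST → push 3
COMPARE_OP bool(<) → 3 vs 3 = False
POP_JUMP_IF_FALSE → pop False; jump
LOAD_FAST m → push 22
RETURN_VALUE → return 22.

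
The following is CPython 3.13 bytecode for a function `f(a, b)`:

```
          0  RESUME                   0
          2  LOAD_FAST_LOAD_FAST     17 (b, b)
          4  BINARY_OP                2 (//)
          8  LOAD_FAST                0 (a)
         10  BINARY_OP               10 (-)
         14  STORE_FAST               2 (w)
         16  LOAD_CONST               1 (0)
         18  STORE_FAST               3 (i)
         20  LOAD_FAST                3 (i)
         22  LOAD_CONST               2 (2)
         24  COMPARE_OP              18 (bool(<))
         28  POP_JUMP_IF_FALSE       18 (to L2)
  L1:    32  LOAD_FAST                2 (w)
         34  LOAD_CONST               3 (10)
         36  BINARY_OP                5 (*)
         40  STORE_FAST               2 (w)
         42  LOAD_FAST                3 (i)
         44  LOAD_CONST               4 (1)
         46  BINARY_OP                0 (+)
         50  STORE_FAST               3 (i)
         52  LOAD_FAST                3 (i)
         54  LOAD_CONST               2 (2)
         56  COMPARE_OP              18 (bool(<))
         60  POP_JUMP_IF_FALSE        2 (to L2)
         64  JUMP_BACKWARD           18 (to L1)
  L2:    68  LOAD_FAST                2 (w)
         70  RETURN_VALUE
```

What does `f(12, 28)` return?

-1100

LOAD_FAST_LOAD_FAST b,b → push 28,28. Stack: [28, 28]
BINARY_OP // → 28 // 28 = 1. Stack: [1]
LOAD_FAST a → push 12. Stack: [1, 12]
BINARY_OP - → 1 - 12 = -11. Stack: [-11]
STORE_FAST w → w=-11. Stack: []
LOAD_CONST → push 0. Stack: [0]
STORE_FAST i → i=0. Stack: []
LOAD_FAST i → push 0. Stack: [0]
LOAD_CONST → push 2. Stack: [0, 2]
COMPARE_OP bool(<) → 0 vs 2 = True. Stack: [True]
POP_JUMP_IF_FALSE → pop True; no jump. Stack: []
LOAD_FAST w → push -11. Stack: [-11]
LOAD_CONST → push 10. Stack: [-11, 10]
BINARY_OP * → -11 * 10 = -110. Stack: [-110]
STORE_FAST w → w=-110. Stack: []
LOAD_FAST i → push 0. Stack: [0]
LOAD_CONST → push 1. Stack: [0, 1]
BINARY_OP + → 0 + 1 = 1. Stack: [1]
STORE_FAST i → i=1. Stack: []
LOAD_FAST i → push 1. Stack: [1]
LOAD_CONST → push 2. Stack: [1, 2]
COMPARE_OP bool(<) → 1 vs 2 = True. Stack: [True]
POP_JUMP_IF_FALSE → pop True; no jump. Stack: []
LOAD_FAST w → push -110. Stack: [-110]
LOAD_CONST → push 10. Stack: [-110, 10]
BINARY_OP * → -110 * 10 = -1100. Stack: [-1100]
STORE_FAST w → w=-1100. Stack: []
LOAD_FAST i → push 1. Stack: [1]
LOAD_CONST → push 1. Stack: [1, 1]
BINARY_OP + → 1 + 1 = 2. Stack: [2]
STORE_FAST i → i=2. Stack: []
LOAD_FAST i → push 2. Stack: [2]
LOAD_CONST → push 2. Stack: [2, 2]
COMPARE_OP bool(<) → 2 vs 2 = False. Stack: [False]
POP_JUMP_IF_FALSE → pop False; jump. Stack: []
LOAD_FAST w → push -1100. Stack: [-1100]
RETURN_VALUE → return -1100.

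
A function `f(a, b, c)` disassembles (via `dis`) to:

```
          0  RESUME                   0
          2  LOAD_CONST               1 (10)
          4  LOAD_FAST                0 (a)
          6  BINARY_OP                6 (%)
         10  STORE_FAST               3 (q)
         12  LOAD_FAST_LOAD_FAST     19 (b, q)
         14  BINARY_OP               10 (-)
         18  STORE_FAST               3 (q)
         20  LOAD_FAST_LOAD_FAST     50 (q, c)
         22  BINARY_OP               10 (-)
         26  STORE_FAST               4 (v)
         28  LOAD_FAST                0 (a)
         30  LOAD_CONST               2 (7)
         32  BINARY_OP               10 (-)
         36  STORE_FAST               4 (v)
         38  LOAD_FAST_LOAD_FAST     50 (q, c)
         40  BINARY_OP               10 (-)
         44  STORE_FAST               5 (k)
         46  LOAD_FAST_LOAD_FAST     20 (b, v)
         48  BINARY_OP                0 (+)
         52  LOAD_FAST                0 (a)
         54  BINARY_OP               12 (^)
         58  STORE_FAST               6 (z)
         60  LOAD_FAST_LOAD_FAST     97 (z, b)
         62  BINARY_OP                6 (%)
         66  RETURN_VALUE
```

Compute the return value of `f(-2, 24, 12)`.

LOAD_CONST → push 10. Stack: [10]
LOAD_FAST a → push -2. Stack: [10, -2]
BINARY_OP % → 10 % -2 = 0. Stack: [0]
STORE_FAST q → q=0. Stack: []
LOAD_FAST_LOAD_FAST b,q → push 24,0. Stack: [24, 0]
BINARY_OP - → 24 - 0 = 24. Stack: [24]
STORE_FAST q → q=24. Stack: []
LOAD_FAST_LOAD_FAST q,c → push 24,12. Stack: [24, 12]
BINARY_OP - → 24 - 12 = 12. Stack: [12]
STORE_FAST v → v=12. Stack: []
LOAD_FAST a → push -2. Stack: [-2]
LOAD_CONST → push 7. Stack: [-2, 7]
BINARY_OP - → -2 - 7 = -9. Stack: [-9]
STORE_FAST v → v=-9. Stack: []
LOAD_FAST_LOAD_FAST q,c → push 24,12. Stack: [24, 12]
BINARY_OP - → 24 - 12 = 12. Stack: [12]
STORE_FAST k → k=12. Stack: []
LOAD_FAST_LOAD_FAST b,v → push 24,-9. Stack: [24, -9]
BINARY_OP + → 24 + -9 = 15. Stack: [15]
LOAD_FAST a → push -2. Stack: [15, -2]
BINARY_OP ^ → 15 ^ -2 = -15. Stack: [-15]
STORE_FAST z → z=-15. Stack: []
LOAD_FAST_LOAD_FAST z,b → push -15,24. Stack: [-15, 24]
BINARY_OP % → -15 % 24 = 9. Stack: [9]
RETURN_VALUE → return 9.

9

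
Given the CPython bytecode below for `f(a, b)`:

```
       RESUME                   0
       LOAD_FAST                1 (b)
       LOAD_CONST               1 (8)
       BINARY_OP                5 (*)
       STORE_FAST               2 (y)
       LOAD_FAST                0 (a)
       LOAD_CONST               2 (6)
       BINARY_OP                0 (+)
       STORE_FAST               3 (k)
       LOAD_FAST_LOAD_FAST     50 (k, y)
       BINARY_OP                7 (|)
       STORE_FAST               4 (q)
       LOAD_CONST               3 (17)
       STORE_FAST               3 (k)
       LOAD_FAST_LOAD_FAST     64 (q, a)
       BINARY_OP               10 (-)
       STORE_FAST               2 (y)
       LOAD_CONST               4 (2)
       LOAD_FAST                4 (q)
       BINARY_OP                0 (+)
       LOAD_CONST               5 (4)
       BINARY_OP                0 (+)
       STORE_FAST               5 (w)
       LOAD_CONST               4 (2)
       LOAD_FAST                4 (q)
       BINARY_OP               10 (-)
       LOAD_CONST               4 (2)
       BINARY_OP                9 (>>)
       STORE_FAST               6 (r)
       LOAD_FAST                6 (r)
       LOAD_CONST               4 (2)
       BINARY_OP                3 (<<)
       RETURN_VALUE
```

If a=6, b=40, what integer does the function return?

-332

LOAD_FAST b → push 40. Stack: [40]
LOAD_CONST → push 8. Stack: [40, 8]
BINARY_OP * → 40 * 8 = 320. Stack: [320]
STORE_FAST y → y=320. Stack: []
LOAD_FAST a → push 6. Stack: [6]
LOAD_CONST → push 6. Stack: [6, 6]
BINARY_OP + → 6 + 6 = 12. Stack: [12]
STORE_FAST k → k=12. Stack: []
LOAD_FAST_LOAD_FAST k,y → push 12,320. Stack: [12, 320]
BINARY_OP | → 12 | 320 = 332. Stack: [332]
STORE_FAST q → q=332. Stack: []
LOAD_CONST → push 17. Stack: [17]
STORE_FAST k → k=17. Stack: []
LOAD_FAST_LOAD_FAST q,a → push 332,6. Stack: [332, 6]
BINARY_OP - → 332 - 6 = 326. Stack: [326]
STORE_FAST y → y=326. Stack: []
LOAD_CONST → push 2. Stack: [2]
LOAD_FAST q → push 332. Stack: [2, 332]
BINARY_OP + → 2 + 332 = 334. Stack: [334]
LOAD_CONST → push 4. Stack: [334, 4]
BINARY_OP + → 334 + 4 = 338. Stack: [338]
STORE_FAST w → w=338. Stack: []
LOAD_CONST → push 2. Stack: [2]
LOAD_FAST q → push 332. Stack: [2, 332]
BINARY_OP - → 2 - 332 = -330. Stack: [-330]
LOAD_CONST → push 2. Stack: [-330, 2]
BINARY_OP >> → -330 >> 2 = -83. Stack: [-83]
STORE_FAST r → r=-83. Stack: []
LOAD_FAST r → push -83. Stack: [-83]
LOAD_CONST → push 2. Stack: [-83, 2]
BINARY_OP << → -83 << 2 = -332. Stack: [-332]
RETURN_VALUE → return -332.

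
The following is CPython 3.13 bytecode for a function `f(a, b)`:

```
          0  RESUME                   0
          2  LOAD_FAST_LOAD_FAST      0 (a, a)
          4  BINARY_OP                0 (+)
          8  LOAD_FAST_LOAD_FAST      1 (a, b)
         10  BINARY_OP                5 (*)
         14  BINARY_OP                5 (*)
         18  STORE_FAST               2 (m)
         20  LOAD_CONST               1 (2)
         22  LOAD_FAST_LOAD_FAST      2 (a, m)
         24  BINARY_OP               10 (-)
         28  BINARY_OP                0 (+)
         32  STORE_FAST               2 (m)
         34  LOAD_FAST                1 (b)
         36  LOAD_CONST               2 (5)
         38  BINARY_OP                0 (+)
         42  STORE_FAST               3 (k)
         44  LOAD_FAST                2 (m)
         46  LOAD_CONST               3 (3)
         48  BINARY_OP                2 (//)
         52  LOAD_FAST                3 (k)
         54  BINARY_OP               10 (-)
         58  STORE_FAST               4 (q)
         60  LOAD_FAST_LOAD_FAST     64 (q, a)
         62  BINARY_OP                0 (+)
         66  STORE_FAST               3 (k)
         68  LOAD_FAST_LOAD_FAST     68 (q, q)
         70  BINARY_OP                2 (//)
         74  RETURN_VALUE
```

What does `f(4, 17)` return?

LOAD_FAST_LOAD_FAST a,a → push 4,4. Stack: [4, 4]
BINARY_OP + → 4 + 4 = 8. Stack: [8]
LOAD_FAST_LOAD_FAST a,b → push 4,17. Stack: [8, 4, 17]
BINARY_OP * → 4 * 17 = 68. Stack: [8, 68]
BINARY_OP * → 8 * 68 = 544. Stack: [544]
STORE_FAST m → m=544. Stack: []
LOAD_CONST → push 2. Stack: [2]
LOAD_FAST_LOAD_FAST a,m → push 4,544. Stack: [2, 4, 544]
BINARY_OP - → 4 - 544 = -540. Stack: [2, -540]
BINARY_OP + → 2 + -540 = -538. Stack: [-538]
STORE_FAST m → m=-538. Stack: []
LOAD_FAST b → push 17. Stack: [17]
LOAD_CONST → push 5. Stack: [17, 5]
BINARY_OP + → 17 + 5 = 22. Stack: [22]
STORE_FAST k → k=22. Stack: []
LOAD_FAST m → push -538. Stack: [-538]
LOAD_CONST → push 3. Stack: [-538, 3]
BINARY_OP // → -538 // 3 = -180. Stack: [-180]
LOAD_FAST k → push 22. Stack: [-180, 22]
BINARY_OP - → -180 - 22 = -202. Stack: [-202]
STORE_FAST q → q=-202. Stack: []
LOAD_FAST_LOAD_FAST q,a → push -202,4. Stack: [-202, 4]
BINARY_OP + → -202 + 4 = -198. Stack: [-198]
STORE_FAST k → k=-198. Stack: []
LOAD_FAST_LOAD_FAST q,q → push -202,-202. Stack: [-202, -202]
BINARY_OP // → -202 // -202 = 1. Stack: [1]
RETURN_VALUE → return 1.

1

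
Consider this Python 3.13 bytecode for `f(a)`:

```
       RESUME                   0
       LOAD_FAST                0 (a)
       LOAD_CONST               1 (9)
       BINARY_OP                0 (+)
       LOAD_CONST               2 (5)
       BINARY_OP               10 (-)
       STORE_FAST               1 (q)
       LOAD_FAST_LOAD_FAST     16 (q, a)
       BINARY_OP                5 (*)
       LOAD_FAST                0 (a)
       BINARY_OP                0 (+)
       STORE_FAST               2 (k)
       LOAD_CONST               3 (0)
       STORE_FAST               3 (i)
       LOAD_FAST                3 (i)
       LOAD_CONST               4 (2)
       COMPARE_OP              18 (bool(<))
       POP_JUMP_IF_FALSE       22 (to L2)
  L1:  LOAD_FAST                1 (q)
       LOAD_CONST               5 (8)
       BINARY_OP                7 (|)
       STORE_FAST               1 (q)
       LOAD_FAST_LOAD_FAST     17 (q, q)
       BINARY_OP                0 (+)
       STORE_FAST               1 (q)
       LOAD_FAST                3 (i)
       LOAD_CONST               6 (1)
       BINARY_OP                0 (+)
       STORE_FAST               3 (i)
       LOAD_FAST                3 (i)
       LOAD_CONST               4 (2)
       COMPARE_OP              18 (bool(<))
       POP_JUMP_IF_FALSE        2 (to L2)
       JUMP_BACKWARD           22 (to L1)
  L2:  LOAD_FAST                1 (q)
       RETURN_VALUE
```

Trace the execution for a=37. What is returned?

180

LOAD_FAST a → push 37. Stack: [37]
LOAD_CONST → push 9. Stack: [37, 9]
BINARY_OP + → 37 + 9 = 46. Stack: [46]
LOAD_CONST → push 5. Stack: [46, 5]
BINARY_OP - → 46 - 5 = 41. Stack: [41]
STORE_FAST q → q=41. Stack: []
LOAD_FAST_LOAD_FAST q,a → push 41,37. Stack: [41, 37]
BINARY_OP * → 41 * 37 = 1517. Stack: [1517]
LOAD_FAST a → push 37. Stack: [1517, 37]
BINARY_OP + → 1517 + 37 = 1554. Stack: [1554]
STORE_FAST k → k=1554. Stack: []
LOAD_CONST → push 0. Stack: [0]
STORE_FAST i → i=0. Stack: []
LOAD_FAST i → push 0. Stack: [0]
LOAD_CONST → push 2. Stack: [0, 2]
COMPARE_OP bool(<) → 0 vs 2 = True. Stack: [True]
POP_JUMP_IF_FALSE → pop True; no jump. Stack: []
LOAD_FAST q → push 41. Stack: [41]
LOAD_CONST → push 8. Stack: [41, 8]
BINARY_OP | → 41 | 8 = 41. Stack: [41]
STORE_FAST q → q=41. Stack: []
LOAD_FAST_LOAD_FAST q,q → push 41,41. Stack: [41, 41]
BINARY_OP + → 41 + 41 = 82. Stack: [82]
STORE_FAST q → q=82. Stack: []
LOAD_FAST i → push 0. Stack: [0]
LOAD_CONST → push 1. Stack: [0, 1]
BINARY_OP + → 0 + 1 = 1. Stack: [1]
STORE_FAST i → i=1. Stack: []
LOAD_FAST i → push 1. Stack: [1]
LOAD_CONST → push 2. Stack: [1, 2]
COMPARE_OP bool(<) → 1 vs 2 = True. Stack: [True]
POP_JUMP_IF_FALSE → pop True; no jump. Stack: []
LOAD_FAST q → push 82. Stack: [82]
LOAD_CONST → push 8. Stack: [82, 8]
BINARY_OP | → 82 | 8 = 90. Stack: [90]
STORE_FAST q → q=90. Stack: []
LOAD_FAST_LOAD_FAST q,q → push 90,90. Stack: [90, 90]
BINARY_OP + → 90 + 90 = 180. Stack: [180]
STORE_FAST q → q=180. Stack: []
LOAD_FAST i → push 1. Stack: [1]
LOAD_CONST → push 1. Stack: [1, 1]
BINARY_OP + → 1 + 1 = 2. Stack: [2]
STORE_FAST i → i=2. Stack: []
LOAD_FAST i → push 2. Stack: [2]
LOAD_CONST → push 2. Stack: [2, 2]
COMPARE_OP bool(<) → 2 vs 2 = False. Stack: [False]
POP_JUMP_IF_FALSE → pop False; jump. Stack: []
LOAD_FAST q → push 180. Stack: [180]
RETURN_VALUE → return 180.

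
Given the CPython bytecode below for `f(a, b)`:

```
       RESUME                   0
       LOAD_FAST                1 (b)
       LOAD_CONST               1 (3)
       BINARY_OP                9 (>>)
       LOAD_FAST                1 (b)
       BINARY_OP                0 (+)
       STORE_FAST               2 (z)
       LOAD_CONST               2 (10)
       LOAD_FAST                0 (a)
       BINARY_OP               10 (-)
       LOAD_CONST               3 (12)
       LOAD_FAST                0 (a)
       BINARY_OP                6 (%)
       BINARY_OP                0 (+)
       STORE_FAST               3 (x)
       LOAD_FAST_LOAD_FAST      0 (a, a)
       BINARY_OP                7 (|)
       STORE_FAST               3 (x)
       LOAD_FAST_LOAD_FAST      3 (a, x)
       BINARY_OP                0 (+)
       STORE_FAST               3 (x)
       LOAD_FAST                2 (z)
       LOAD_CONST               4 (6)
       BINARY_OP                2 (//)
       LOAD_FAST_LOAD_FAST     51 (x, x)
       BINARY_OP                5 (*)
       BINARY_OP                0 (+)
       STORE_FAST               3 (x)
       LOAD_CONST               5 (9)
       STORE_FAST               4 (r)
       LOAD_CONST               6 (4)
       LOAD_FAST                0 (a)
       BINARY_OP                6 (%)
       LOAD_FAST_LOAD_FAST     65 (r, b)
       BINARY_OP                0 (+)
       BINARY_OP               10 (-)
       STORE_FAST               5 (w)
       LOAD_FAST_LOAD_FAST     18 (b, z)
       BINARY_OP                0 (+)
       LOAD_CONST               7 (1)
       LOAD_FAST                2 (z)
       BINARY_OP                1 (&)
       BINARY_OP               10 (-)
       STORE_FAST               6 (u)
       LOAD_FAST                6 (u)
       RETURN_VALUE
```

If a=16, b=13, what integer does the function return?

LOAD_FAST b → push 13. Stack: [13]
LOAD_CONST → push 3. Stack: [13, 3]
BINARY_OP >> → 13 >> 3 = 1. Stack: [1]
LOAD_FAST b → push 13. Stack: [1, 13]
BINARY_OP + → 1 + 13 = 14. Stack: [14]
STORE_FAST z → z=14. Stack: []
LOAD_CONST → push 10. Stack: [10]
LOAD_FAST a → push 16. Stack: [10, 16]
BINARY_OP - → 10 - 16 = -6. Stack: [-6]
LOAD_CONST → push 12. Stack: [-6, 12]
LOAD_FAST a → push 16. Stack: [-6, 12, 16]
BINARY_OP % → 12 % 16 = 12. Stack: [-6, 12]
BINARY_OP + → -6 + 12 = 6. Stack: [6]
STORE_FAST x → x=6. Stack: []
LOAD_FAST_LOAD_FAST a,a → push 16,16. Stack: [16, 16]
BINARY_OP | → 16 | 16 = 16. Stack: [16]
STORE_FAST x → x=16. Stack: []
LOAD_FAST_LOAD_FAST a,x → push 16,16. Stack: [16, 16]
BINARY_OP + → 16 + 16 = 32. Stack: [32]
STORE_FAST x → x=32. Stack: []
LOAD_FAST z → push 14. Stack: [14]
LOAD_CONST → push 6. Stack: [14, 6]
BINARY_OP // → 14 // 6 = 2. Stack: [2]
LOAD_FAST_LOAD_FAST x,x → push 32,32. Stack: [2, 32, 32]
BINARY_OP * → 32 * 32 = 1024. Stack: [2, 1024]
BINARY_OP + → 2 + 1024 = 1026. Stack: [1026]
STORE_FAST x → x=1026. Stack: []
LOAD_CONST → push 9. Stack: [9]
STORE_FAST r → r=9. Stack: []
LOAD_CONST → push 4. Stack: [4]
LOAD_FAST a → push 16. Stack: [4, 16]
BINARY_OP % → 4 % 16 = 4. Stack: [4]
LOAD_FAST_LOAD_FAST r,b → push 9,13. Stack: [4, 9, 13]
BINARY_OP + → 9 + 13 = 22. Stack: [4, 22]
BINARY_OP - → 4 - 22 = -18. Stack: [-18]
STORE_FAST w → w=-18. Stack: []
LOAD_FAST_LOAD_FAST b,z → push 13,14. Stack: [13, 14]
BINARY_OP + → 13 + 14 = 27. Stack: [27]
LOAD_CONST → push 1. Stack: [27, 1]
LOAD_FAST z → push 14. Stack: [27, 1, 14]
BINARY_OP & → 1 & 14 = 0. Stack: [27, 0]
BINARY_OP - → 27 - 0 = 27. Stack: [27]
STORE_FAST u → u=27. Stack: []
LOAD_FAST u → push 27. Stack: [27]
RETURN_VALUE → return 27.

27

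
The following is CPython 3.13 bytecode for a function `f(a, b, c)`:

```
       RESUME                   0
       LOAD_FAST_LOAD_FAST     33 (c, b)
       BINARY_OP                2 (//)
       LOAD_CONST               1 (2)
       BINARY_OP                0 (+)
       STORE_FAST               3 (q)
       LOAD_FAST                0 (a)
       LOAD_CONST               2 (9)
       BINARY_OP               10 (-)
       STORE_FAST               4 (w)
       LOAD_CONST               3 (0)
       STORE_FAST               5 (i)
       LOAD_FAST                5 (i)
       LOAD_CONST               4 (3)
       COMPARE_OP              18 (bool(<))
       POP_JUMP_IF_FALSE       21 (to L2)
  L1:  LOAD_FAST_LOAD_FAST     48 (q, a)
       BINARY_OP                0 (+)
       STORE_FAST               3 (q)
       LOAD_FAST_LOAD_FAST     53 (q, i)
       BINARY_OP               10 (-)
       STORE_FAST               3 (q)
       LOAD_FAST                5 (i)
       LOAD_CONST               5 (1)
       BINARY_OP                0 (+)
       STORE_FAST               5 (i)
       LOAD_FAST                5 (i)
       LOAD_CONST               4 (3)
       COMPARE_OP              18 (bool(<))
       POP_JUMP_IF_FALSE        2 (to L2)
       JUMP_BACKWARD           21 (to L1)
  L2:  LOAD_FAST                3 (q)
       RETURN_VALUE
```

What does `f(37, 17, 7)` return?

110

LOAD_FAST_LOAD_FAST c,b → push 7,17. Stack: [7, 17]
BINARY_OP // → 7 // 17 = 0. Stack: [0]
LOAD_CONST → push 2. Stack: [0, 2]
BINARY_OP + → 0 + 2 = 2. Stack: [2]
STORE_FAST q → q=2. Stack: []
LOAD_FAST a → push 37. Stack: [37]
LOAD_CONST → push 9. Stack: [37, 9]
BINARY_OP - → 37 - 9 = 28. Stack: [28]
STORE_FAST w → w=28. Stack: []
LOAD_CONST → push 0. Stack: [0]
STORE_FAST i → i=0. Stack: []
LOAD_FAST i → push 0. Stack: [0]
LOAD_CONST → push 3. Stack: [0, 3]
COMPARE_OP bool(<) → 0 vs 3 = True. Stack: [True]
POP_JUMP_IF_FALSE → pop True; no jump. Stack: []
LOAD_FAST_LOAD_FAST q,a → push 2,37. Stack: [2, 37]
BINARY_OP + → 2 + 37 = 39. Stack: [39]
STORE_FAST q → q=39. Stack: []
LOAD_FAST_LOAD_FAST q,i → push 39,0. Stack: [39, 0]
BINARY_OP - → 39 - 0 = 39. Stack: [39]
STORE_FAST q → q=39. Stack: []
LOAD_FAST i → push 0. Stack: [0]
LOAD_CONST → push 1. Stack: [0, 1]
BINARY_OP + → 0 + 1 = 1. Stack: [1]
STORE_FAST i → i=1. Stack: []
LOAD_FAST i → push 1. Stack: [1]
LOAD_CONST → push 3. Stack: [1, 3]
COMPARE_OP bool(<) → 1 vs 3 = True. Stack: [True]
POP_JUMP_IF_FALSE → pop True; no jump. Stack: []
LOAD_FAST_LOAD_FAST q,a → push 39,37. Stack: [39, 37]
BINARY_OP + → 39 + 37 = 76. Stack: [76]
STORE_FAST q → q=76. Stack: []
LOAD_FAST_LOAD_FAST q,i → push 76,1. Stack: [76, 1]
BINARY_OP - → 76 - 1 = 75. Stack: [75]
STORE_FAST q → q=75. Stack: []
LOAD_FAST i → push 1. Stack: [1]
LOAD_CONST → push 1. Stack: [1, 1]
BINARY_OP + → 1 + 1 = 2. Stack: [2]
STORE_FAST i → i=2. Stack: []
LOAD_FAST i → push 2. Stack: [2]
LOAD_CONST → push 3. Stack: [2, 3]
COMPARE_OP bool(<) → 2 vs 3 = True. Stack: [True]
POP_JUMP_IF_FALSE → pop True; no jump. Stack: []
LOAD_FAST_LOAD_FAST q,a → push 75,37. Stack: [75, 37]
BINARY_OP + → 75 + 37 = 112. Stack: [112]
STORE_FAST q → q=112. Stack: []
LOAD_FAST_LOAD_FAST q,i → push 112,2. Stack: [112, 2]
BINARY_OP - → 112 - 2 = 110. Stack: [110]
STORE_FAST q → q=110. Stack: []
LOAD_FAST i → push 2. Stack: [2]
LOAD_CONST → push 1. Stack: [2, 1]
BINARY_OP + → 2 + 1 = 3. Stack: [3]
STORE_FAST i → i=3. Stack: []
LOAD_FAST i → push 3. Stack: [3]
LOAD_CONST → push 3. Stack: [3, 3]
COMPARE_OP bool(<) → 3 vs 3 = False. Stack: [False]
POP_JUMP_IF_FALSE → pop False; jump. Stack: []
LOAD_FAST q → push 110. Stack: [110]
RETURN_VALUE → return 110.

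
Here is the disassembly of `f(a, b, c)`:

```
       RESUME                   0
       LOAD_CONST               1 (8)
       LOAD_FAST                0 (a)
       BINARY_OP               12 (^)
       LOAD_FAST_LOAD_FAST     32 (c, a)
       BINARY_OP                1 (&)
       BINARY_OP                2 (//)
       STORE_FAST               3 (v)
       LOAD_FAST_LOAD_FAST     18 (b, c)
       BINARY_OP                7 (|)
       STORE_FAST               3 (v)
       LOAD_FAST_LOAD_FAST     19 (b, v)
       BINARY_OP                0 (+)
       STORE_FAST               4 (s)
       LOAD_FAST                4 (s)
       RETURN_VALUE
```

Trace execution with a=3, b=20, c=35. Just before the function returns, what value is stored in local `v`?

LOAD_CONST → push 8. Stack: [8]
LOAD_FAST a → push 3. Stack: [8, 3]
BINARY_OP ^ → 8 ^ 3 = 11. Stack: [11]
LOAD_FAST_LOAD_FAST c,a → push 35,3. Stack: [11, 35, 3]
BINARY_OP & → 35 & 3 = 3. Stack: [11, 3]
BINARY_OP // → 11 // 3 = 3. Stack: [3]
STORE_FAST v → v=3. Stack: []
LOAD_FAST_LOAD_FAST b,c → push 20,35. Stack: [20, 35]
BINARY_OP | → 20 | 35 = 55. Stack: [55]
STORE_FAST v → v=55. Stack: []
LOAD_FAST_LOAD_FAST b,v → push 20,55. Stack: [20, 55]
BINARY_OP + → 20 + 55 = 75. Stack: [75]
STORE_FAST s → s=75. Stack: []
LOAD_FAST s → push 75. Stack: [75]
RETURN_VALUE → return 75.

55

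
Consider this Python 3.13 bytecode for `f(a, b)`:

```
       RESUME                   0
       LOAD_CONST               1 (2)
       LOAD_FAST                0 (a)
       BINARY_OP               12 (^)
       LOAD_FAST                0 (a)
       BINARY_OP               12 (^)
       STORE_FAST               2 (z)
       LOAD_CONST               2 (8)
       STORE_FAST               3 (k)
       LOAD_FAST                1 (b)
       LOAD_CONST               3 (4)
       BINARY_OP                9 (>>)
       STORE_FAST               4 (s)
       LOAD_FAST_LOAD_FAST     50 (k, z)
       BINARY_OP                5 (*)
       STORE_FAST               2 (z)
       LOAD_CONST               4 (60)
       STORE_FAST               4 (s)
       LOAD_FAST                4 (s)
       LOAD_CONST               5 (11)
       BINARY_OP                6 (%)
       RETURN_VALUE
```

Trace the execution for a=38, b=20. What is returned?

5

LOAD_CONST → push 2. Stack: [2]
LOAD_FAST a → push 38. Stack: [2, 38]
BINARY_OP ^ → 2 ^ 38 = 36. Stack: [36]
LOAD_FAST a → push 38. Stack: [36, 38]
BINARY_OP ^ → 36 ^ 38 = 2. Stack: [2]
STORE_FAST z → z=2. Stack: []
LOAD_CONST → push 8. Stack: [8]
STORE_FAST k → k=8. Stack: []
LOAD_FAST b → push 20. Stack: [20]
LOAD_CONST → push 4. Stack: [20, 4]
BINARY_OP >> → 20 >> 4 = 1. Stack: [1]
STORE_FAST s → s=1. Stack: []
LOAD_FAST_LOAD_FAST k,z → push 8,2. Stack: [8, 2]
BINARY_OP * → 8 * 2 = 16. Stack: [16]
STORE_FAST z → z=16. Stack: []
LOAD_CONST → push 60. Stack: [60]
STORE_FAST s → s=60. Stack: []
LOAD_FAST s → push 60. Stack: [60]
LOAD_CONST → push 11. Stack: [60, 11]
BINARY_OP % → 60 % 11 = 5. Stack: [5]
RETURN_VALUE → return 5.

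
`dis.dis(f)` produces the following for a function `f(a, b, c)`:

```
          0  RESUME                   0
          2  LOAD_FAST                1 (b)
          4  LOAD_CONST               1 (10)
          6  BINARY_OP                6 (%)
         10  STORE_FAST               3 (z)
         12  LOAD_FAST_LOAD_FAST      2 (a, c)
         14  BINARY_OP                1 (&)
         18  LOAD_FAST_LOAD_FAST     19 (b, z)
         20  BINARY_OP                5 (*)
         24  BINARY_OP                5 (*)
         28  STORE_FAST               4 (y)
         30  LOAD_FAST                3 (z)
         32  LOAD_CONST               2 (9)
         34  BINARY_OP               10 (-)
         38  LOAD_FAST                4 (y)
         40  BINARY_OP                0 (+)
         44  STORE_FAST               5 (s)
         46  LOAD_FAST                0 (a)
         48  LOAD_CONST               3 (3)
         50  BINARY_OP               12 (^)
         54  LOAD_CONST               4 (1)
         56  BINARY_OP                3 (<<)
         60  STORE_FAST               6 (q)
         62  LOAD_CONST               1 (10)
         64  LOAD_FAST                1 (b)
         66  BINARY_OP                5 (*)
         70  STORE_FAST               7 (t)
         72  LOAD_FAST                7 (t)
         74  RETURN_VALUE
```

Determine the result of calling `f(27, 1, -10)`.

10

LOAD_FAST b → push 1. Stack: [1]
LOAD_CONST → push 10. Stack: [1, 10]
BINARY_OP % → 1 % 10 = 1. Stack: [1]
STORE_FAST z → z=1. Stack: []
LOAD_FAST_LOAD_FAST a,c → push 27,-10. Stack: [27, -10]
BINARY_OP & → 27 & -10 = 18. Stack: [18]
LOAD_FAST_LOAD_FAST b,z → push 1,1. Stack: [18, 1, 1]
BINARY_OP * → 1 * 1 = 1. Stack: [18, 1]
BINARY_OP * → 18 * 1 = 18. Stack: [18]
STORE_FAST y → y=18. Stack: []
LOAD_FAST z → push 1. Stack: [1]
LOAD_CONST → push 9. Stack: [1, 9]
BINARY_OP - → 1 - 9 = -8. Stack: [-8]
LOAD_FAST y → push 18. Stack: [-8, 18]
BINARY_OP + → -8 + 18 = 10. Stack: [10]
STORE_FAST s → s=10. Stack: []
LOAD_FAST a → push 27. Stack: [27]
LOAD_CONST → push 3. Stack: [27, 3]
BINARY_OP ^ → 27 ^ 3 = 24. Stack: [24]
LOAD_CONST → push 1. Stack: [24, 1]
BINARY_OP << → 24 << 1 = 48. Stack: [48]
STORE_FAST q → q=48. Stack: []
LOAD_CONST → push 10. Stack: [10]
LOAD_FAST b → push 1. Stack: [10, 1]
BINARY_OP * → 10 * 1 = 10. Stack: [10]
STORE_FAST t → t=10. Stack: []
LOAD_FAST t → push 10. Stack: [10]
RETURN_VALUE → return 10.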